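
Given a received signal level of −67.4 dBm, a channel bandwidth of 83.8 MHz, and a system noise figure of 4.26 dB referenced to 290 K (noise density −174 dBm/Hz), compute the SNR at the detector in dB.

Noise floor: N = −174 + 10 log₁₀(B) + NF
10 log₁₀(8.38×10⁷) = 79.23 dB
N = −174 + 79.23 + 4.26 = −90.51 dBm
SNR = P_sig − N = −67.4 − (−90.51) = 23.11 dB → 23.1 dB

23.1 dB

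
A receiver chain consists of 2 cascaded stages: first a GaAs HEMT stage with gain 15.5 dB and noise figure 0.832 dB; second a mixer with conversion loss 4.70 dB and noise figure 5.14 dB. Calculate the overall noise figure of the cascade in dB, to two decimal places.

Convert to linear (a loss of L dB is a gain of −L dB): F_i = 10^(NF_i/10), G_i = 10^(G_i,dB/10)
  Stage 1: F_1 = 10^(0.832/10) = 1.211, G_1 = 10^(15.5/10) = 35.48
  Stage 2: F_2 = 10^(5.14/10) = 3.266, G_2 = 10^(−4.70/10) = 0.3388
Friis cascade:
  F = 1.211 + (3.266 − 1)/35.48 = 1.275
NF = 10 log₁₀(1.275) = 1.06 dB

1.06 dB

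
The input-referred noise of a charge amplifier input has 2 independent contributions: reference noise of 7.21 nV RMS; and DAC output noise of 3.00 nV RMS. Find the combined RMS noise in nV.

7.81 nV

Uncorrelated sources add in power (mean-square): V_tot = √(ΣV_i²)
V_tot = √[(7.21×10⁻⁹)² + (3.00×10⁻⁹)²] = 7.81×10⁻⁹ V = 7.81 nV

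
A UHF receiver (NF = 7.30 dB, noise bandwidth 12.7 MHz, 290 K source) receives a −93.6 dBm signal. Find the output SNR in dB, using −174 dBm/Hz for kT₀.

2.1 dB

Noise floor: N = −174 + 10 log₁₀(B) + NF
10 log₁₀(1.27×10⁷) = 71.04 dB
N = −174 + 71.04 + 7.30 = −95.66 dBm
SNR = P_sig − N = −93.6 − (−95.66) = 2.06 dB → 2.1 dB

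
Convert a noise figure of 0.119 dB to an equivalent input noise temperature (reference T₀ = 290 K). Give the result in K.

8.06 K

F = 10^(0.119/10) = 1.02778
T_e = (F − 1)·T₀ = (1.02778 − 1) × 290 = 8.06 K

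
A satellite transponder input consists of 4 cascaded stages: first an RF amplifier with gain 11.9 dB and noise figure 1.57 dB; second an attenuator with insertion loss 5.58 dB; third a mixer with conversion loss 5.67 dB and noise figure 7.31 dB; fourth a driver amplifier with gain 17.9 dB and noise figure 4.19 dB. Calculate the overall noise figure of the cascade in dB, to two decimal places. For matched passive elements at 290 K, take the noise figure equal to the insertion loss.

Convert to linear (a loss of L dB is a gain of −L dB): F_i = 10^(NF_i/10), G_i = 10^(G_i,dB/10)
  Stage 1: F_1 = 10^(1.57/10) = 1.435, G_1 = 10^(11.9/10) = 15.49
  Stage 2: F_2 = 10^(5.58/10) = 3.614, G_2 = 10^(−5.58/10) = 0.2767
  Stage 3: F_3 = 10^(7.31/10) = 5.383, G_3 = 10^(−5.67/10) = 0.2710
  Stage 4: F_4 = 10^(4.19/10) = 2.624, G_4 = 10^(17.9/10) = 61.66
Friis cascade:
  F = 1.435 + (3.614 − 1)/15.49 + (5.383 − 1)/4.285 + (2.624 − 1)/1.161 = 4.025
NF = 10 log₁₀(4.025) = 6.05 dB

6.05 dB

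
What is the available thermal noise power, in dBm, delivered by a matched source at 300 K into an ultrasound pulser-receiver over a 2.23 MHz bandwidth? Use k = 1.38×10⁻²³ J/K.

P_n = kTB = 1.38×10⁻²³ × 300 × 2.23×10⁶ = 9.23×10⁻¹⁵ W
In dBm: 10 log₁₀(9.23×10⁻¹⁵ / 10⁻³) = −110.3 dBm

−110.3 dBm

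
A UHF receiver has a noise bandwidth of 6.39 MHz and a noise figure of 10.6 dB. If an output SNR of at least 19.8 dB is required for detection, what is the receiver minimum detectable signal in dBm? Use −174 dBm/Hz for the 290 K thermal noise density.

Sensitivity = −174 + 10 log₁₀(B) + NF + SNR_min
= −174 + 68.06 + 10.6 + 19.8
= −75.54 dBm → −75.5 dBm

−75.5 dBm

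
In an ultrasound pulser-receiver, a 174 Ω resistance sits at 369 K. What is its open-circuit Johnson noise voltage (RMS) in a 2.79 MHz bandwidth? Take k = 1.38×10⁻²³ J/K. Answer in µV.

3.14 µV

V_n = √(4kTRB)
4kTRB = 4 × 1.38×10⁻²³ × 369 × 1.74×10² × 2.79×10⁶ = 9.89×10⁻¹² V²
V_n = √(9.89×10⁻¹²) = 3.14×10⁻⁶ V = 3.14 µV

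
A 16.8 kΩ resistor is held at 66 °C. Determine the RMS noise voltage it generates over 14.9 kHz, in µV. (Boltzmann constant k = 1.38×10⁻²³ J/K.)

2.16 µV

T = 66 °C + 273.15 = 339.15 K
V_n = √(4kTRB)
4kTRB = 4 × 1.38×10⁻²³ × 339.15 × 1.68×10⁴ × 1.49×10⁴ = 4.69×10⁻¹² V²
V_n = √(4.69×10⁻¹²) = 2.16×10⁻⁶ V = 2.16 µV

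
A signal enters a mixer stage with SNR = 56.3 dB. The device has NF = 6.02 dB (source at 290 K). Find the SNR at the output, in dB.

50.28 dB

By definition F = SNR_in/SNR_out, so in dB: SNR_out = SNR_in − NF
SNR_out = 56.3 − 6.02 = 50.28 dB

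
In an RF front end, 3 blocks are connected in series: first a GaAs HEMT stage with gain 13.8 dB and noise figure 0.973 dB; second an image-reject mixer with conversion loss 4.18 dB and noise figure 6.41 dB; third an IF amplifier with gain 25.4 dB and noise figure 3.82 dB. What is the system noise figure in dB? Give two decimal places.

Convert to linear (a loss of L dB is a gain of −L dB): F_i = 10^(NF_i/10), G_i = 10^(G_i,dB/10)
  Stage 1: F_1 = 10^(0.973/10) = 1.251, G_1 = 10^(13.8/10) = 23.99
  Stage 2: F_2 = 10^(6.41/10) = 4.375, G_2 = 10^(−4.18/10) = 0.3819
  Stage 3: F_3 = 10^(3.82/10) = 2.410, G_3 = 10^(25.4/10) = 346.7
Friis cascade:
  F = 1.251 + (4.375 − 1)/23.99 + (2.410 − 1)/9.162 = 1.546
NF = 10 log₁₀(1.546) = 1.89 dB

1.89 dB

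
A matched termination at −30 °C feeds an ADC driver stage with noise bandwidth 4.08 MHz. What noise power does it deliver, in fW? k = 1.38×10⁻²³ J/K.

13.7 fW

T = −30 °C + 273.15 = 243.15 K
P_n = kTB = 1.38×10⁻²³ × 243.15 × 4.08×10⁶ = 1.37×10⁻¹⁴ W = 13.7 fW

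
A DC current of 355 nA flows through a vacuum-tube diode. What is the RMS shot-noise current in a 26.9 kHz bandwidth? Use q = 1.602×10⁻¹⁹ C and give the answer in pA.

I_n = √(2qI·B)
2qI·B = 2 × 1.602×10⁻¹⁹ × 3.55×10⁻⁷ × 2.69×10⁴ = 3.06×10⁻²¹ A²
I_n = √(3.06×10⁻²¹) = 5.53×10⁻¹¹ A = 55.3 pA

55.3 pA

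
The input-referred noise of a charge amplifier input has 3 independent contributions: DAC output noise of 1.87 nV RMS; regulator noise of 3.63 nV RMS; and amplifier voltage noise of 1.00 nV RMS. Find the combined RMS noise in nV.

4.20 nV

Uncorrelated sources add in power (mean-square): V_tot = √(ΣV_i²)
V_tot = √[(1.87×10⁻⁹)² + (3.63×10⁻⁹)² + (1.00×10⁻⁹)²] = 4.20×10⁻⁹ V = 4.20 nV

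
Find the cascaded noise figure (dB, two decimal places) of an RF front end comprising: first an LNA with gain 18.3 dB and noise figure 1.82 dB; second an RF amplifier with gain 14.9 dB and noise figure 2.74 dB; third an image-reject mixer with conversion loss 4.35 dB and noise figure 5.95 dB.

Convert to linear (a loss of L dB is a gain of −L dB): F_i = 10^(NF_i/10), G_i = 10^(G_i,dB/10)
  Stage 1: F_1 = 10^(1.82/10) = 1.521, G_1 = 10^(18.3/10) = 67.61
  Stage 2: F_2 = 10^(2.74/10) = 1.879, G_2 = 10^(14.9/10) = 30.90
  Stage 3: F_3 = 10^(5.95/10) = 3.936, G_3 = 10^(−4.35/10) = 0.3673
Friis cascade:
  F = 1.521 + (1.879 − 1)/67.61 + (3.936 − 1)/2089 = 1.535
NF = 10 log₁₀(1.535) = 1.86 dB

1.86 dB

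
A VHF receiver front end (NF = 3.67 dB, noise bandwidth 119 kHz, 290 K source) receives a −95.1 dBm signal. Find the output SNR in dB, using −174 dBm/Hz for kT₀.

Noise floor: N = −174 + 10 log₁₀(B) + NF
10 log₁₀(1.19×10⁵) = 50.76 dB
N = −174 + 50.76 + 3.67 = −119.57 dBm
SNR = P_sig − N = −95.1 − (−119.57) = 24.47 dB → 24.5 dB

24.5 dB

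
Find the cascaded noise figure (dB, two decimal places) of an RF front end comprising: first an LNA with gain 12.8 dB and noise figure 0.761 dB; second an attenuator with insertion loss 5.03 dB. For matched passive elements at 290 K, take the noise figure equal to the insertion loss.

Convert to linear (a loss of L dB is a gain of −L dB): F_i = 10^(NF_i/10), G_i = 10^(G_i,dB/10)
  Stage 1: F_1 = 10^(0.761/10) = 1.192, G_1 = 10^(12.8/10) = 19.05
  Stage 2: F_2 = 10^(5.03/10) = 3.184, G_2 = 10^(−5.03/10) = 0.3141
Friis cascade:
  F = 1.192 + (3.184 − 1)/19.05 = 1.306
NF = 10 log₁₀(1.306) = 1.16 dB

1.16 dB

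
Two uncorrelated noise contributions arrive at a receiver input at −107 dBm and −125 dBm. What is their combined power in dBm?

Convert to linear, add, convert back:
P₁ = 2.00×10⁻¹⁴ W, P₂ = 3.16×10⁻¹⁶ W
P_tot = 2.03×10⁻¹⁴ W → 10 log₁₀(P_tot / 10⁻³) = −106.9 dBm

−106.9 dBm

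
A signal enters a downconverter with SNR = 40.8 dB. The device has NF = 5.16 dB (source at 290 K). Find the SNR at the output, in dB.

35.64 dB

By definition F = SNR_in/SNR_out, so in dB: SNR_out = SNR_in − NF
SNR_out = 40.8 − 5.16 = 35.64 dB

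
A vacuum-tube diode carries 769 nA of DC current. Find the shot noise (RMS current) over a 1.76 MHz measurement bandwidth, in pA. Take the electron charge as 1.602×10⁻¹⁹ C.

I_n = √(2qI·B)
2qI·B = 2 × 1.602×10⁻¹⁹ × 7.69×10⁻⁷ × 1.76×10⁶ = 4.34×10⁻¹⁹ A²
I_n = √(4.34×10⁻¹⁹) = 6.59×10⁻¹⁰ A = 659 pA

659 pA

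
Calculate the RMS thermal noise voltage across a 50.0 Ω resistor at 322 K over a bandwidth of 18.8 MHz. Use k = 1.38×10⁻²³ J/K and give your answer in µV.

4.09 µV

V_n = √(4kTRB)
4kTRB = 4 × 1.38×10⁻²³ × 322 × 5.00×10¹ × 1.88×10⁷ = 1.67×10⁻¹¹ V²
V_n = √(1.67×10⁻¹¹) = 4.09×10⁻⁶ V = 4.09 µV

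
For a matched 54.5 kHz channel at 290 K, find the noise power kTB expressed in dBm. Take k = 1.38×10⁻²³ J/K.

P_n = kTB = 1.38×10⁻²³ × 290 × 5.45×10⁴ = 2.18×10⁻¹⁶ W
In dBm: 10 log₁₀(2.18×10⁻¹⁶ / 10⁻³) = −126.6 dBm

−126.6 dBm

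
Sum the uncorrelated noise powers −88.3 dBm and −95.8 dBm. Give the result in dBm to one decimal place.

Convert to linear, add, convert back:
P₁ = 1.48×10⁻¹² W, P₂ = 2.63×10⁻¹³ W
P_tot = 1.74×10⁻¹² W → 10 log₁₀(P_tot / 10⁻³) = −87.6 dBm

−87.6 dBm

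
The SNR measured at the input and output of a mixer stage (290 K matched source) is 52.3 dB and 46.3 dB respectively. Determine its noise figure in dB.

6.0 dB

NF (dB) = SNR_in(dB) − SNR_out(dB) when the source is at T₀
NF = 52.3 − 46.3 = 6.0 dB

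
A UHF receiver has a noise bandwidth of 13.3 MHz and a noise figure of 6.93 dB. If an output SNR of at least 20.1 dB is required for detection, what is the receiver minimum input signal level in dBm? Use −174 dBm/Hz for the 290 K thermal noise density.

Sensitivity = −174 + 10 log₁₀(B) + NF + SNR_min
= −174 + 71.24 + 6.93 + 20.1
= −75.73 dBm → −75.7 dBm

−75.7 dBm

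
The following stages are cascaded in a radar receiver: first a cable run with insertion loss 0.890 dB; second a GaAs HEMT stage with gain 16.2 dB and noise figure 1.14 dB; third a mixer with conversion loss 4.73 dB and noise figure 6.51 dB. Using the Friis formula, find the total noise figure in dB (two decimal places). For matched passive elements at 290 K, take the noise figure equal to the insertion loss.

Convert to linear (a loss of L dB is a gain of −L dB): F_i = 10^(NF_i/10), G_i = 10^(G_i,dB/10)
  Stage 1: F_1 = 10^(0.890/10) = 1.227, G_1 = 10^(−0.890/10) = 0.8147
  Stage 2: F_2 = 10^(1.14/10) = 1.300, G_2 = 10^(16.2/10) = 41.69
  Stage 3: F_3 = 10^(6.51/10) = 4.477, G_3 = 10^(−4.73/10) = 0.3365
Friis cascade:
  F = 1.227 + (1.300 − 1)/0.8147 + (4.477 − 1)/33.96 = 1.698
NF = 10 log₁₀(1.698) = 2.30 dB

2.30 dB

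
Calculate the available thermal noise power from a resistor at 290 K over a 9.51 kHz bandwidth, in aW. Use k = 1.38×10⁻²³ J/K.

38.1 aW

P_n = kTB = 1.38×10⁻²³ × 290 × 9.51×10³ = 3.81×10⁻¹⁷ W = 38.1 aW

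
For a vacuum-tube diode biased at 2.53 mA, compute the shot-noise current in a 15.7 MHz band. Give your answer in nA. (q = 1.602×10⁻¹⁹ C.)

I_n = √(2qI·B)
2qI·B = 2 × 1.602×10⁻¹⁹ × 2.53×10⁻³ × 1.57×10⁷ = 1.27×10⁻¹⁴ A²
I_n = √(1.27×10⁻¹⁴) = 1.13×10⁻⁷ A = 113 nA

113 nA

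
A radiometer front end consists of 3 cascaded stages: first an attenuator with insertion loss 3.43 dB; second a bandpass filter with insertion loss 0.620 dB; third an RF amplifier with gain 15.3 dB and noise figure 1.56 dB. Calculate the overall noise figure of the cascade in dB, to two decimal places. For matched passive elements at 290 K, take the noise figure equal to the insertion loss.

5.61 dB

Convert to linear (a loss of L dB is a gain of −L dB): F_i = 10^(NF_i/10), G_i = 10^(G_i,dB/10)
  Stage 1: F_1 = 10^(3.43/10) = 2.203, G_1 = 10^(−3.43/10) = 0.4539
  Stage 2: F_2 = 10^(0.620/10) = 1.153, G_2 = 10^(−0.620/10) = 0.8670
  Stage 3: F_3 = 10^(1.56/10) = 1.432, G_3 = 10^(15.3/10) = 33.88
Friis cascade:
  F = 2.203 + (1.153 − 1)/0.4539 + (1.432 − 1)/0.3936 = 3.639
NF = 10 log₁₀(3.639) = 5.61 dB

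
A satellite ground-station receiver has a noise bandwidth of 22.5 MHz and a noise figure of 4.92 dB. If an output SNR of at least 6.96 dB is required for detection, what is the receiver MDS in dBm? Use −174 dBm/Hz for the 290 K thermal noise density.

−88.6 dBm

Sensitivity = −174 + 10 log₁₀(B) + NF + SNR_min
= −174 + 73.52 + 4.92 + 6.96
= −88.60 dBm → −88.6 dBm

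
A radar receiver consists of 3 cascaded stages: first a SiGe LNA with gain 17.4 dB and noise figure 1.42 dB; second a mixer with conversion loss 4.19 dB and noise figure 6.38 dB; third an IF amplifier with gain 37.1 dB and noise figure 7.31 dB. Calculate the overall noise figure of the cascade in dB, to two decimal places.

2.19 dB

Convert to linear (a loss of L dB is a gain of −L dB): F_i = 10^(NF_i/10), G_i = 10^(G_i,dB/10)
  Stage 1: F_1 = 10^(1.42/10) = 1.387, G_1 = 10^(17.4/10) = 54.95
  Stage 2: F_2 = 10^(6.38/10) = 4.345, G_2 = 10^(−4.19/10) = 0.3811
  Stage 3: F_3 = 10^(7.31/10) = 5.383, G_3 = 10^(37.1/10) = 5129
Friis cascade:
  F = 1.387 + (4.345 − 1)/54.95 + (5.383 − 1)/20.94 = 1.657
NF = 10 log₁₀(1.657) = 2.19 dB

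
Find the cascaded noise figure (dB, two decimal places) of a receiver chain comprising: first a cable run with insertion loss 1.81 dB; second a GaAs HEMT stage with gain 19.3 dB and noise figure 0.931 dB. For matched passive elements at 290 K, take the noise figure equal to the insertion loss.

Convert to linear (a loss of L dB is a gain of −L dB): F_i = 10^(NF_i/10), G_i = 10^(G_i,dB/10)
  Stage 1: F_1 = 10^(1.81/10) = 1.517, G_1 = 10^(−1.81/10) = 0.6592
  Stage 2: F_2 = 10^(0.931/10) = 1.239, G_2 = 10^(19.3/10) = 85.11
Friis cascade:
  F = 1.517 + (1.239 − 1)/0.6592 = 1.880
NF = 10 log₁₀(1.880) = 2.74 dB

2.74 dB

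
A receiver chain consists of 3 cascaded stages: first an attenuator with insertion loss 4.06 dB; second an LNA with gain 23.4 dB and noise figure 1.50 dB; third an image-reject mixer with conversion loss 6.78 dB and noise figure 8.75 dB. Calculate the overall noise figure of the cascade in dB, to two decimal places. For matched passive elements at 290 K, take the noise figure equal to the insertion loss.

Convert to linear (a loss of L dB is a gain of −L dB): F_i = 10^(NF_i/10), G_i = 10^(G_i,dB/10)
  Stage 1: F_1 = 10^(4.06/10) = 2.547, G_1 = 10^(−4.06/10) = 0.3926
  Stage 2: F_2 = 10^(1.50/10) = 1.413, G_2 = 10^(23.4/10) = 218.8
  Stage 3: F_3 = 10^(8.75/10) = 7.499, G_3 = 10^(−6.78/10) = 0.2099
Friis cascade:
  F = 2.547 + (1.413 − 1)/0.3926 + (7.499 − 1)/85.90 = 3.673
NF = 10 log₁₀(3.673) = 5.65 dB

5.65 dB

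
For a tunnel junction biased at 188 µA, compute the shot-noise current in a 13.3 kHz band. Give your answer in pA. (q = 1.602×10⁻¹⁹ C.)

895 pA

I_n = √(2qI·B)
2qI·B = 2 × 1.602×10⁻¹⁹ × 1.88×10⁻⁴ × 1.33×10⁴ = 8.01×10⁻¹⁹ A²
I_n = √(8.01×10⁻¹⁹) = 8.95×10⁻¹⁰ A = 895 pA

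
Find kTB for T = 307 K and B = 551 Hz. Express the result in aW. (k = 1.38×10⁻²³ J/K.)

P_n = kTB = 1.38×10⁻²³ × 307 × 5.51×10² = 2.33×10⁻¹⁸ W = 2.33 aW

2.33 aW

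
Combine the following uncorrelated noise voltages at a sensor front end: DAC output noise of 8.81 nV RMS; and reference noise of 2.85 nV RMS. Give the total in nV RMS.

Uncorrelated sources add in power (mean-square): V_tot = √(ΣV_i²)
V_tot = √[(8.81×10⁻⁹)² + (2.85×10⁻⁹)²] = 9.26×10⁻⁹ V = 9.26 nV

9.26 nV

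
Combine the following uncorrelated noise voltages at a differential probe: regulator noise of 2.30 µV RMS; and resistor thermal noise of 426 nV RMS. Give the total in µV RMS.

2.34 µV

Uncorrelated sources add in power (mean-square): V_tot = √(ΣV_i²)
V_tot = √[(2.30×10⁻⁶)² + (4.26×10⁻⁷)²] = 2.34×10⁻⁶ V = 2.34 µV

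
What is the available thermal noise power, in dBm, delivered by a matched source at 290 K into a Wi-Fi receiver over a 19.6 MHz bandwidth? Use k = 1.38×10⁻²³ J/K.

P_n = kTB = 1.38×10⁻²³ × 290 × 1.96×10⁷ = 7.84×10⁻¹⁴ W
In dBm: 10 log₁₀(7.84×10⁻¹⁴ / 10⁻³) = −101.1 dBm

−101.1 dBm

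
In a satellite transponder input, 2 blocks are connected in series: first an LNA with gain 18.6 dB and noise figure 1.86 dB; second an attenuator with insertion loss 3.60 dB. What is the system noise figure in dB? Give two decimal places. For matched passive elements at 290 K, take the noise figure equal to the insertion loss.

1.91 dB

Convert to linear (a loss of L dB is a gain of −L dB): F_i = 10^(NF_i/10), G_i = 10^(G_i,dB/10)
  Stage 1: F_1 = 10^(1.86/10) = 1.535, G_1 = 10^(18.6/10) = 72.44
  Stage 2: F_2 = 10^(3.60/10) = 2.291, G_2 = 10^(−3.60/10) = 0.4365
Friis cascade:
  F = 1.535 + (2.291 − 1)/72.44 = 1.552
NF = 10 log₁₀(1.552) = 1.91 dB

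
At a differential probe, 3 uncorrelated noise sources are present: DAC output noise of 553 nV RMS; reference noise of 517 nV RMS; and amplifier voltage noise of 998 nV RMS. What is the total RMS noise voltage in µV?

Uncorrelated sources add in power (mean-square): V_tot = √(ΣV_i²)
V_tot = √[(5.53×10⁻⁷)² + (5.17×10⁻⁷)² + (9.98×10⁻⁷)²] = 1.25×10⁻⁶ V = 1.25 µV

1.25 µV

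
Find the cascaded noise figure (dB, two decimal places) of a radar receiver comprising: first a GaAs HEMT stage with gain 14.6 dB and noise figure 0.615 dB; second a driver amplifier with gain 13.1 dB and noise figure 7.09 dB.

1.12 dB

Convert to linear (a loss of L dB is a gain of −L dB): F_i = 10^(NF_i/10), G_i = 10^(G_i,dB/10)
  Stage 1: F_1 = 10^(0.615/10) = 1.152, G_1 = 10^(14.6/10) = 28.84
  Stage 2: F_2 = 10^(7.09/10) = 5.117, G_2 = 10^(13.1/10) = 20.42
Friis cascade:
  F = 1.152 + (5.117 − 1)/28.84 = 1.295
NF = 10 log₁₀(1.295) = 1.12 dB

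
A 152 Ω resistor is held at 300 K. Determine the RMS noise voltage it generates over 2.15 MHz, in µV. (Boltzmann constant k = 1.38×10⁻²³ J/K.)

V_n = √(4kTRB)
4kTRB = 4 × 1.38×10⁻²³ × 300 × 1.52×10² × 2.15×10⁶ = 5.41×10⁻¹² V²
V_n = √(5.41×10⁻¹²) = 2.33×10⁻⁶ V = 2.33 µV

2.33 µV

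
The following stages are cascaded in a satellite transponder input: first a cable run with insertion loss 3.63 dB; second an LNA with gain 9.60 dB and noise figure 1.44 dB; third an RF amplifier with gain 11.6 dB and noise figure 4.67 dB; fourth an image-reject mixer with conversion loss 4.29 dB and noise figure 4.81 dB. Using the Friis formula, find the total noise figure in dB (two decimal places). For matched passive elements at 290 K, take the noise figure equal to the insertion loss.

Convert to linear (a loss of L dB is a gain of −L dB): F_i = 10^(NF_i/10), G_i = 10^(G_i,dB/10)
  Stage 1: F_1 = 10^(3.63/10) = 2.307, G_1 = 10^(−3.63/10) = 0.4335
  Stage 2: F_2 = 10^(1.44/10) = 1.393, G_2 = 10^(9.60/10) = 9.120
  Stage 3: F_3 = 10^(4.67/10) = 2.931, G_3 = 10^(11.6/10) = 14.45
  Stage 4: F_4 = 10^(4.81/10) = 3.027, G_4 = 10^(−4.29/10) = 0.3724
Friis cascade:
  F = 2.307 + (1.393 − 1)/0.4335 + (2.931 − 1)/3.954 + (3.027 − 1)/57.15 = 3.738
NF = 10 log₁₀(3.738) = 5.73 dB

5.73 dB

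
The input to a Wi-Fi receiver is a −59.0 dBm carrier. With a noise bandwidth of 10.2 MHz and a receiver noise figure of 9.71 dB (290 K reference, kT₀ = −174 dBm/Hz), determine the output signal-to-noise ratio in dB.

Noise floor: N = −174 + 10 log₁₀(B) + NF
10 log₁₀(1.02×10⁷) = 70.09 dB
N = −174 + 70.09 + 9.71 = −94.20 dBm
SNR = P_sig − N = −59.0 − (−94.20) = 35.20 dB → 35.2 dB

35.2 dB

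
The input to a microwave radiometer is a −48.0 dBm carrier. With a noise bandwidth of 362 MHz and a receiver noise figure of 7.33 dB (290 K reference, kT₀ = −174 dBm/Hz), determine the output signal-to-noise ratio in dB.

Noise floor: N = −174 + 10 log₁₀(B) + NF
10 log₁₀(3.62×10⁸) = 85.59 dB
N = −174 + 85.59 + 7.33 = −81.08 dBm
SNR = P_sig − N = −48.0 − (−81.08) = 33.08 dB → 33.1 dB

33.1 dB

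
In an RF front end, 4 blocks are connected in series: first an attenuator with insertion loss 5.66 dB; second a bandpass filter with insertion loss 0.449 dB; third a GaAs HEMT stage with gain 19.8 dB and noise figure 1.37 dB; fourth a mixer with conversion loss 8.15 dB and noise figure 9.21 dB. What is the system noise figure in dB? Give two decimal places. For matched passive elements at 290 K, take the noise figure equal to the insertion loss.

7.72 dB

Convert to linear (a loss of L dB is a gain of −L dB): F_i = 10^(NF_i/10), G_i = 10^(G_i,dB/10)
  Stage 1: F_1 = 10^(5.66/10) = 3.681, G_1 = 10^(−5.66/10) = 0.2716
  Stage 2: F_2 = 10^(0.449/10) = 1.109, G_2 = 10^(−0.449/10) = 0.9018
  Stage 3: F_3 = 10^(1.37/10) = 1.371, G_3 = 10^(19.8/10) = 95.50
  Stage 4: F_4 = 10^(9.21/10) = 8.337, G_4 = 10^(−8.15/10) = 0.1531
Friis cascade:
  F = 3.681 + (1.109 − 1)/0.2716 + (1.371 − 1)/0.2450 + (8.337 − 1)/23.39 = 5.910
NF = 10 log₁₀(5.910) = 7.72 dB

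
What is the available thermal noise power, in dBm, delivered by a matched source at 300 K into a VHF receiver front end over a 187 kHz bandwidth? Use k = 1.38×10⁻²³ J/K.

P_n = kTB = 1.38×10⁻²³ × 300 × 1.87×10⁵ = 7.74×10⁻¹⁶ W
In dBm: 10 log₁₀(7.74×10⁻¹⁶ / 10⁻³) = −121.1 dBm

−121.1 dBm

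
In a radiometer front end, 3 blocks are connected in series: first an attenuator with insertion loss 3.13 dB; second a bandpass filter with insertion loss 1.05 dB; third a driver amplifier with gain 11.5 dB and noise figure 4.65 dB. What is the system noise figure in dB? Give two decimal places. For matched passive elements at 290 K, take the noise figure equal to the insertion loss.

8.83 dB

Convert to linear (a loss of L dB is a gain of −L dB): F_i = 10^(NF_i/10), G_i = 10^(G_i,dB/10)
  Stage 1: F_1 = 10^(3.13/10) = 2.056, G_1 = 10^(−3.13/10) = 0.4864
  Stage 2: F_2 = 10^(1.05/10) = 1.274, G_2 = 10^(−1.05/10) = 0.7852
  Stage 3: F_3 = 10^(4.65/10) = 2.917, G_3 = 10^(11.5/10) = 14.13
Friis cascade:
  F = 2.056 + (1.274 − 1)/0.4864 + (2.917 − 1)/0.3819 = 7.638
NF = 10 log₁₀(7.638) = 8.83 dB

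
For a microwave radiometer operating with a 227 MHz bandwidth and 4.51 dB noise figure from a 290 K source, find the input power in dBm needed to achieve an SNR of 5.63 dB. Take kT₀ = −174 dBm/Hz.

−80.3 dBm

Sensitivity = −174 + 10 log₁₀(B) + NF + SNR_min
= −174 + 83.56 + 4.51 + 5.63
= −80.30 dBm → −80.3 dBm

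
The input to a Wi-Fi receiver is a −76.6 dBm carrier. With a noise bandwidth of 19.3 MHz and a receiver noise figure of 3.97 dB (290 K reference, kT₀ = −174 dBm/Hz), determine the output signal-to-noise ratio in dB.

Noise floor: N = −174 + 10 log₁₀(B) + NF
10 log₁₀(1.93×10⁷) = 72.86 dB
N = −174 + 72.86 + 3.97 = −97.17 dBm
SNR = P_sig − N = −76.6 − (−97.17) = 20.57 dB → 20.6 dB

20.6 dB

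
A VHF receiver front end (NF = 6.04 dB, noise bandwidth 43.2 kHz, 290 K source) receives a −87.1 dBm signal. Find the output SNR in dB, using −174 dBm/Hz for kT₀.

34.5 dB

Noise floor: N = −174 + 10 log₁₀(B) + NF
10 log₁₀(4.32×10⁴) = 46.35 dB
N = −174 + 46.35 + 6.04 = −121.61 dBm
SNR = P_sig − N = −87.1 − (−121.61) = 34.51 dB → 34.5 dB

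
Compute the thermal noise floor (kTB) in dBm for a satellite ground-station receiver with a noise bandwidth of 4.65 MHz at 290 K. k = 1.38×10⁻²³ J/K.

P_n = kTB = 1.38×10⁻²³ × 290 × 4.65×10⁶ = 1.86×10⁻¹⁴ W
In dBm: 10 log₁₀(1.86×10⁻¹⁴ / 10⁻³) = −107.3 dBm

−107.3 dBm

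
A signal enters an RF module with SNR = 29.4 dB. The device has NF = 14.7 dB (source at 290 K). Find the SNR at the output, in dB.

14.7 dB

By definition F = SNR_in/SNR_out, so in dB: SNR_out = SNR_in − NF
SNR_out = 29.4 − 14.7 = 14.7 dB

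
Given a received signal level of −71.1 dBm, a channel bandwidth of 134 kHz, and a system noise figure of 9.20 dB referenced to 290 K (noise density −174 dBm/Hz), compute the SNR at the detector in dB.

Noise floor: N = −174 + 10 log₁₀(B) + NF
10 log₁₀(1.34×10⁵) = 51.27 dB
N = −174 + 51.27 + 9.20 = −113.53 dBm
SNR = P_sig − N = −71.1 − (−113.53) = 42.43 dB → 42.4 dB

42.4 dB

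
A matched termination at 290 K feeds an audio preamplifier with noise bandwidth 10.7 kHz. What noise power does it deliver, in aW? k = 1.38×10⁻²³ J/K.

P_n = kTB = 1.38×10⁻²³ × 290 × 1.07×10⁴ = 4.28×10⁻¹⁷ W = 42.8 aW

42.8 aW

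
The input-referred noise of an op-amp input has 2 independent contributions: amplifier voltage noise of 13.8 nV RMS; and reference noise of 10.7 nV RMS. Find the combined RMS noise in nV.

Uncorrelated sources add in power (mean-square): V_tot = √(ΣV_i²)
V_tot = √[(1.38×10⁻⁸)² + (1.07×10⁻⁸)²] = 1.75×10⁻⁸ V = 17.5 nV

17.5 nV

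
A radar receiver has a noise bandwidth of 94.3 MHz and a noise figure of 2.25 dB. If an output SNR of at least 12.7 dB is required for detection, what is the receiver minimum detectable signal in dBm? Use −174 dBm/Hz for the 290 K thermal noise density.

Sensitivity = −174 + 10 log₁₀(B) + NF + SNR_min
= −174 + 79.75 + 2.25 + 12.7
= −79.30 dBm → −79.3 dBm

−79.3 dBm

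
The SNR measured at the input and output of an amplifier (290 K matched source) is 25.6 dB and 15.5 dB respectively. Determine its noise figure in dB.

10.1 dB

NF (dB) = SNR_in(dB) − SNR_out(dB) when the source is at T₀
NF = 25.6 − 15.5 = 10.1 dB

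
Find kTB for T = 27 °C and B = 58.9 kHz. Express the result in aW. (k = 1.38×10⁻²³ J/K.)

244 aW

T = 27 °C + 273.15 = 300.15 K
P_n = kTB = 1.38×10⁻²³ × 300.15 × 5.89×10⁴ = 2.44×10⁻¹⁶ W = 244 aW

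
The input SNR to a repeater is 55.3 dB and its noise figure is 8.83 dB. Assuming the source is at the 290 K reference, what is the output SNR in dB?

By definition F = SNR_in/SNR_out, so in dB: SNR_out = SNR_in − NF
SNR_out = 55.3 − 8.83 = 46.47 dB

46.47 dB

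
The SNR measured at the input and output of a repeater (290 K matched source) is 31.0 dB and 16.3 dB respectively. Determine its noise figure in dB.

14.7 dB

NF (dB) = SNR_in(dB) − SNR_out(dB) when the source is at T₀
NF = 31.0 − 16.3 = 14.7 dB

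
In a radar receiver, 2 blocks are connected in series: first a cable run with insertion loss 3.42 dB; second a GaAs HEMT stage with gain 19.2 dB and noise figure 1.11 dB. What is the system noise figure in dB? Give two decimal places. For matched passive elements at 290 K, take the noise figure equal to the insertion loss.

4.53 dB

Convert to linear (a loss of L dB is a gain of −L dB): F_i = 10^(NF_i/10), G_i = 10^(G_i,dB/10)
  Stage 1: F_1 = 10^(3.42/10) = 2.198, G_1 = 10^(−3.42/10) = 0.4550
  Stage 2: F_2 = 10^(1.11/10) = 1.291, G_2 = 10^(19.2/10) = 83.18
Friis cascade:
  F = 2.198 + (1.291 − 1)/0.4550 = 2.838
NF = 10 log₁₀(2.838) = 4.53 dB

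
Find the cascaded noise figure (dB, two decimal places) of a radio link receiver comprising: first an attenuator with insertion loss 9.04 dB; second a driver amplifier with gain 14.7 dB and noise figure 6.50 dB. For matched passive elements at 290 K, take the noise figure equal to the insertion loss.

Convert to linear (a loss of L dB is a gain of −L dB): F_i = 10^(NF_i/10), G_i = 10^(G_i,dB/10)
  Stage 1: F_1 = 10^(9.04/10) = 8.017, G_1 = 10^(−9.04/10) = 0.1247
  Stage 2: F_2 = 10^(6.50/10) = 4.467, G_2 = 10^(14.7/10) = 29.51
Friis cascade:
  F = 8.017 + (4.467 − 1)/0.1247 = 35.81
NF = 10 log₁₀(35.81) = 15.54 dB

15.54 dB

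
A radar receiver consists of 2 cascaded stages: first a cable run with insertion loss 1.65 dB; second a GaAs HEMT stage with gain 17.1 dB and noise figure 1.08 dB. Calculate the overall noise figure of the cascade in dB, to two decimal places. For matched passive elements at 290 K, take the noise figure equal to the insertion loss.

Convert to linear (a loss of L dB is a gain of −L dB): F_i = 10^(NF_i/10), G_i = 10^(G_i,dB/10)
  Stage 1: F_1 = 10^(1.65/10) = 1.462, G_1 = 10^(−1.65/10) = 0.6839
  Stage 2: F_2 = 10^(1.08/10) = 1.282, G_2 = 10^(17.1/10) = 51.29
Friis cascade:
  F = 1.462 + (1.282 − 1)/0.6839 = 1.875
NF = 10 log₁₀(1.875) = 2.73 dB

2.73 dB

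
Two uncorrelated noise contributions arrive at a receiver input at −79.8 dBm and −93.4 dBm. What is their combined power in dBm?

−79.6 dBm

Convert to linear, add, convert back:
P₁ = 1.05×10⁻¹¹ W, P₂ = 4.57×10⁻¹³ W
P_tot = 1.09×10⁻¹¹ W → 10 log₁₀(P_tot / 10⁻³) = −79.6 dBm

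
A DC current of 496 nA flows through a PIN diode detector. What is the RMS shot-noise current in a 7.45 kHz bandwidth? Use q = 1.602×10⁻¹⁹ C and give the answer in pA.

34.4 pA

I_n = √(2qI·B)
2qI·B = 2 × 1.602×10⁻¹⁹ × 4.96×10⁻⁷ × 7.45×10³ = 1.18×10⁻²¹ A²
I_n = √(1.18×10⁻²¹) = 3.44×10⁻¹¹ A = 34.4 pA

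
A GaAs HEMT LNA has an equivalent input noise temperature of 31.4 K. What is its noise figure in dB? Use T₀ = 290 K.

0.446 dB

F = 1 + T_e/T₀ = 1 + 31.4/290 = 1.10828
NF = 10 log₁₀(1.10828) = 0.446 dB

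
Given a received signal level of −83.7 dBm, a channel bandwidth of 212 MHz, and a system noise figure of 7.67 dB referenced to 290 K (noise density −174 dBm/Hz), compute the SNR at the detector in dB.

Noise floor: N = −174 + 10 log₁₀(B) + NF
10 log₁₀(2.12×10⁸) = 83.26 dB
N = −174 + 83.26 + 7.67 = −83.07 dBm
SNR = P_sig − N = −83.7 − (−83.07) = −0.63 dB → −0.6 dB

−0.6 dB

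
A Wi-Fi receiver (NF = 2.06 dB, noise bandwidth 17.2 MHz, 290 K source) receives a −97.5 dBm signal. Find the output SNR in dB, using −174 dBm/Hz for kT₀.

Noise floor: N = −174 + 10 log₁₀(B) + NF
10 log₁₀(1.72×10⁷) = 72.36 dB
N = −174 + 72.36 + 2.06 = −99.58 dBm
SNR = P_sig − N = −97.5 − (−99.58) = 2.08 dB → 2.1 dB

2.1 dB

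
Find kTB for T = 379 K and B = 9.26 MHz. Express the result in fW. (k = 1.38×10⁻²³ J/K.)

P_n = kTB = 1.38×10⁻²³ × 379 × 9.26×10⁶ = 4.84×10⁻¹⁴ W = 48.4 fW

48.4 fW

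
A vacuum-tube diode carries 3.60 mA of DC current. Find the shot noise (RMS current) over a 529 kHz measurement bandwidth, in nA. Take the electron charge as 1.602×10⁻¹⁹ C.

I_n = √(2qI·B)
2qI·B = 2 × 1.602×10⁻¹⁹ × 3.60×10⁻³ × 5.29×10⁵ = 6.10×10⁻¹⁶ A²
I_n = √(6.10×10⁻¹⁶) = 2.47×10⁻⁸ A = 24.7 nA

24.7 nA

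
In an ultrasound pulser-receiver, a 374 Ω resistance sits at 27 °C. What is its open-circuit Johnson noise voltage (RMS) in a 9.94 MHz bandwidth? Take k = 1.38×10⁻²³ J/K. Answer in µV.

T = 27 °C + 273.15 = 300.15 K
V_n = √(4kTRB)
4kTRB = 4 × 1.38×10⁻²³ × 300.15 × 3.74×10² × 9.94×10⁶ = 6.16×10⁻¹¹ V²
V_n = √(6.16×10⁻¹¹) = 7.85×10⁻⁶ V = 7.85 µV

7.85 µV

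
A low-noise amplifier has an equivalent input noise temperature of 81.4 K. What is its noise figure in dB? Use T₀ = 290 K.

1.07 dB

F = 1 + T_e/T₀ = 1 + 81.4/290 = 1.28069
NF = 10 log₁₀(1.28069) = 1.07 dB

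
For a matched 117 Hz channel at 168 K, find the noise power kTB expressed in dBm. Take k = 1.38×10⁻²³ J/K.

−155.7 dBm

P_n = kTB = 1.38×10⁻²³ × 168 × 1.17×10² = 2.71×10⁻¹⁹ W
In dBm: 10 log₁₀(2.71×10⁻¹⁹ / 10⁻³) = −155.7 dBm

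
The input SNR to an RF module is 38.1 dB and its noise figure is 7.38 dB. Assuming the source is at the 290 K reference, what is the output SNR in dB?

By definition F = SNR_in/SNR_out, so in dB: SNR_out = SNR_in − NF
SNR_out = 38.1 − 7.38 = 30.72 dB

30.72 dB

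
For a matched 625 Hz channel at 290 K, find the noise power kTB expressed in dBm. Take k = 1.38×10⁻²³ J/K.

P_n = kTB = 1.38×10⁻²³ × 290 × 6.25×10² = 2.50×10⁻¹⁸ W
In dBm: 10 log₁₀(2.50×10⁻¹⁸ / 10⁻³) = −146.0 dBm

−146.0 dBm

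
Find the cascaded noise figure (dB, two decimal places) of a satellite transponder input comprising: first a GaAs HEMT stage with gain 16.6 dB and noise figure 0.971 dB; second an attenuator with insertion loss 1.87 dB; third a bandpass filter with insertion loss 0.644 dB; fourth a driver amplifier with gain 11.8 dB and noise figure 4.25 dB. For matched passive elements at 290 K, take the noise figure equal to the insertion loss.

Convert to linear (a loss of L dB is a gain of −L dB): F_i = 10^(NF_i/10), G_i = 10^(G_i,dB/10)
  Stage 1: F_1 = 10^(0.971/10) = 1.251, G_1 = 10^(16.6/10) = 45.71
  Stage 2: F_2 = 10^(1.87/10) = 1.538, G_2 = 10^(−1.87/10) = 0.6501
  Stage 3: F_3 = 10^(0.644/10) = 1.160, G_3 = 10^(−0.644/10) = 0.8622
  Stage 4: F_4 = 10^(4.25/10) = 2.661, G_4 = 10^(11.8/10) = 15.14
Friis cascade:
  F = 1.251 + (1.538 − 1)/45.71 + (1.160 − 1)/29.72 + (2.661 − 1)/25.62 = 1.333
NF = 10 log₁₀(1.333) = 1.25 dB

1.25 dB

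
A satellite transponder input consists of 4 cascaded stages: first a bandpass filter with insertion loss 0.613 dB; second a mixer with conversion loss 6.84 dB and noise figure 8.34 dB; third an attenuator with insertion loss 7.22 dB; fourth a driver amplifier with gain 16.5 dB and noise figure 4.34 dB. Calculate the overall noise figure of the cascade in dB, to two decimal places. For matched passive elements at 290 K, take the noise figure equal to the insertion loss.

19.14 dB

Convert to linear (a loss of L dB is a gain of −L dB): F_i = 10^(NF_i/10), G_i = 10^(G_i,dB/10)
  Stage 1: F_1 = 10^(0.613/10) = 1.152, G_1 = 10^(−0.613/10) = 0.8684
  Stage 2: F_2 = 10^(8.34/10) = 6.823, G_2 = 10^(−6.84/10) = 0.2070
  Stage 3: F_3 = 10^(7.22/10) = 5.272, G_3 = 10^(−7.22/10) = 0.1897
  Stage 4: F_4 = 10^(4.34/10) = 2.716, G_4 = 10^(16.5/10) = 44.67
Friis cascade:
  F = 1.152 + (6.823 − 1)/0.8684 + (5.272 − 1)/0.1798 + (2.716 − 1)/0.03410 = 81.97
NF = 10 log₁₀(81.97) = 19.14 dB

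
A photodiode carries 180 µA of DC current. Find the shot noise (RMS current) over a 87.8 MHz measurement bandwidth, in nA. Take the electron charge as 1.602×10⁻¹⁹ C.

71.2 nA

I_n = √(2qI·B)
2qI·B = 2 × 1.602×10⁻¹⁹ × 1.80×10⁻⁴ × 8.78×10⁷ = 5.06×10⁻¹⁵ A²
I_n = √(5.06×10⁻¹⁵) = 7.12×10⁻⁸ A = 71.2 nA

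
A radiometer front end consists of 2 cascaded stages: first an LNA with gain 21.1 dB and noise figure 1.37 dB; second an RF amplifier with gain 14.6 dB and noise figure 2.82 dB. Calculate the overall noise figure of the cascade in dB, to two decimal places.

1.39 dB

Convert to linear (a loss of L dB is a gain of −L dB): F_i = 10^(NF_i/10), G_i = 10^(G_i,dB/10)
  Stage 1: F_1 = 10^(1.37/10) = 1.371, G_1 = 10^(21.1/10) = 128.8
  Stage 2: F_2 = 10^(2.82/10) = 1.914, G_2 = 10^(14.6/10) = 28.84
Friis cascade:
  F = 1.371 + (1.914 − 1)/128.8 = 1.378
NF = 10 log₁₀(1.378) = 1.39 dB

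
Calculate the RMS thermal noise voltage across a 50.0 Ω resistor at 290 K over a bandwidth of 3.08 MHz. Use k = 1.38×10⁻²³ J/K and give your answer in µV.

V_n = √(4kTRB)
4kTRB = 4 × 1.38×10⁻²³ × 290 × 5.00×10¹ × 3.08×10⁶ = 2.47×10⁻¹² V²
V_n = √(2.47×10⁻¹²) = 1.57×10⁻⁶ V = 1.57 µV

1.57 µV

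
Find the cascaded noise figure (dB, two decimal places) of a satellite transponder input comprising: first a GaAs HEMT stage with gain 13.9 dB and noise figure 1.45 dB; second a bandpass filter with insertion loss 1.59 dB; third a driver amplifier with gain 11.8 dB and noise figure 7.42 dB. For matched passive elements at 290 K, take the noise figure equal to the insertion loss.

2.25 dB

Convert to linear (a loss of L dB is a gain of −L dB): F_i = 10^(NF_i/10), G_i = 10^(G_i,dB/10)
  Stage 1: F_1 = 10^(1.45/10) = 1.396, G_1 = 10^(13.9/10) = 24.55
  Stage 2: F_2 = 10^(1.59/10) = 1.442, G_2 = 10^(−1.59/10) = 0.6934
  Stage 3: F_3 = 10^(7.42/10) = 5.521, G_3 = 10^(11.8/10) = 15.14
Friis cascade:
  F = 1.396 + (1.442 − 1)/24.55 + (5.521 − 1)/17.02 = 1.680
NF = 10 log₁₀(1.680) = 2.25 dB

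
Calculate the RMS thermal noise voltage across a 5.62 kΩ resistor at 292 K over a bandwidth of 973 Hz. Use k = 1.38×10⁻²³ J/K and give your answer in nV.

297 nV

V_n = √(4kTRB)
4kTRB = 4 × 1.38×10⁻²³ × 292 × 5.62×10³ × 9.73×10² = 8.81×10⁻¹⁴ V²
V_n = √(8.81×10⁻¹⁴) = 2.97×10⁻⁷ V = 297 nV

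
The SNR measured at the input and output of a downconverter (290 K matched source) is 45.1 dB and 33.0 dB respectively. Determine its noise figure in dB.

12.1 dB

NF (dB) = SNR_in(dB) − SNR_out(dB) when the source is at T₀
NF = 45.1 − 33.0 = 12.1 dB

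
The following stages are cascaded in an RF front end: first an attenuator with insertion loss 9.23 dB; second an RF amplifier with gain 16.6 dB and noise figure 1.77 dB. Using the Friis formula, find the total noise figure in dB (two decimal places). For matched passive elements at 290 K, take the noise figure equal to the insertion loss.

Convert to linear (a loss of L dB is a gain of −L dB): F_i = 10^(NF_i/10), G_i = 10^(G_i,dB/10)
  Stage 1: F_1 = 10^(9.23/10) = 8.375, G_1 = 10^(−9.23/10) = 0.1194
  Stage 2: F_2 = 10^(1.77/10) = 1.503, G_2 = 10^(16.6/10) = 45.71
Friis cascade:
  F = 8.375 + (1.503 − 1)/0.1194 = 12.59
NF = 10 log₁₀(12.59) = 11.00 dB

11.00 dB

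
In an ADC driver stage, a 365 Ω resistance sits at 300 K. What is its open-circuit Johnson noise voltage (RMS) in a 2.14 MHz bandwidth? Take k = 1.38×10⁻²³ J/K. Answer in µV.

V_n = √(4kTRB)
4kTRB = 4 × 1.38×10⁻²³ × 300 × 3.65×10² × 2.14×10⁶ = 1.29×10⁻¹¹ V²
V_n = √(1.29×10⁻¹¹) = 3.60×10⁻⁶ V = 3.60 µV

3.60 µV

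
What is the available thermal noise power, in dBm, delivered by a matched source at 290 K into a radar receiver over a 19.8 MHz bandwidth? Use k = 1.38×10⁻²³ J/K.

P_n = kTB = 1.38×10⁻²³ × 290 × 1.98×10⁷ = 7.92×10⁻¹⁴ W
In dBm: 10 log₁₀(7.92×10⁻¹⁴ / 10⁻³) = −101.0 dBm

−101.0 dBm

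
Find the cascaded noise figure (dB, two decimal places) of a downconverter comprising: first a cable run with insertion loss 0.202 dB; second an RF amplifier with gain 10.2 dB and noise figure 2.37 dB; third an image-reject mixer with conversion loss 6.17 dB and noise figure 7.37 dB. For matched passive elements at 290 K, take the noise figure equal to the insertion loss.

3.53 dB

Convert to linear (a loss of L dB is a gain of −L dB): F_i = 10^(NF_i/10), G_i = 10^(G_i,dB/10)
  Stage 1: F_1 = 10^(0.202/10) = 1.048, G_1 = 10^(−0.202/10) = 0.9546
  Stage 2: F_2 = 10^(2.37/10) = 1.726, G_2 = 10^(10.2/10) = 10.47
  Stage 3: F_3 = 10^(7.37/10) = 5.458, G_3 = 10^(−6.17/10) = 0.2415
Friis cascade:
  F = 1.048 + (1.726 − 1)/0.9546 + (5.458 − 1)/9.995 = 2.254
NF = 10 log₁₀(2.254) = 3.53 dB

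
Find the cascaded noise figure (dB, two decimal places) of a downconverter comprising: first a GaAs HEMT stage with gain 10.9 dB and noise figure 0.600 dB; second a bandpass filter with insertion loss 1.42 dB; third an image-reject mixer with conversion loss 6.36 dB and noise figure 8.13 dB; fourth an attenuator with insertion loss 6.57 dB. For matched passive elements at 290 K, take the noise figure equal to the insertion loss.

Convert to linear (a loss of L dB is a gain of −L dB): F_i = 10^(NF_i/10), G_i = 10^(G_i,dB/10)
  Stage 1: F_1 = 10^(0.600/10) = 1.148, G_1 = 10^(10.9/10) = 12.30
  Stage 2: F_2 = 10^(1.42/10) = 1.387, G_2 = 10^(−1.42/10) = 0.7211
  Stage 3: F_3 = 10^(8.13/10) = 6.501, G_3 = 10^(−6.36/10) = 0.2312
  Stage 4: F_4 = 10^(6.57/10) = 4.539, G_4 = 10^(−6.57/10) = 0.2203
Friis cascade:
  F = 1.148 + (1.387 − 1)/12.30 + (6.501 − 1)/8.872 + (4.539 − 1)/2.051 = 3.525
NF = 10 log₁₀(3.525) = 5.47 dB

5.47 dB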